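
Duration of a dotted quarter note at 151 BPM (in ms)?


Reasoning:
One quarter-note beat = 60000 / BPM = 60000 / 151 ms
Dotted quarter note = 3/2 × quarter note
Duration = 3/2 × 60000 / 151 = 90000 / 151
= 596.0 ms


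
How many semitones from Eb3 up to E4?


Let's work it out.
Absolute semitone position = octave×12 + chromatic position
Eb3: 3×12 + 3 = 39
E4: 4×12 + 4 = 52
Difference = 52 - 39 = 13
= 13 semitones


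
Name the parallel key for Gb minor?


Let's work it out.
Parallel keys share the same tonic but differ in mode
Gb minor → parallel is Gb major
= Gb major


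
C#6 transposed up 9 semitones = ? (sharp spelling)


C#6: chromatic position 1 in octave 6 → absolute = 6×12 + 1 = 73
Transpose up 9: 73 + 9 = 82
82 = 6×12 + 10 → A# in octave 6
Result = A#6


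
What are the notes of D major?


Solution.
Major scale pattern: W-W-H-W-W-W-H (2-2-1-2-2-2-1 semitones)
Starting from D:
  D + 2 semitones → E
  E + 2 semitones → F#
  F# + 1 semitone → G
  G + 2 semitones → A
  A + 2 semitones → B
  B + 2 semitones → C#
  C# + 1 semitone → D
Scale = D E F# G A B C#


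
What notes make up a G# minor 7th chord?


Reasoning:
Minor 7th chord = root + minor 3rd + perfect 5th + minor 7th
Seventh chords stack in thirds, so the letter names are G-B-D-F
Root: G#
Minor 3rd above G#: B
Perfect 5th above G#: D#
Minor 7th above G#: F#
Chord = G# B D# F#


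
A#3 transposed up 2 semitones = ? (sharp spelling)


A#3: chromatic position 10 in octave 3 → absolute = 3×12 + 10 = 46
Transpose up 2: 46 + 2 = 48
48 = 4×12 + 0 → C in octave 4
Result = C4


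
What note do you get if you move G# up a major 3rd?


Step by step:
major 3rd: 3 letter names, 4 semitones
Letter: G + 2 → B
Pitch: G# + 4 semitones, spelled as a B → B#
= B#


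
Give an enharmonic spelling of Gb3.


Working:
Enharmonic notes sound the same pitch but are spelled with different letter names
Gb and F# name the same pitch class
= F#3


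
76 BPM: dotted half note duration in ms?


One quarter-note beat = 60000 / BPM = 60000 / 76 ms
Dotted half note = 3 × quarter note
Duration = 3 × 60000 / 76 = 180000 / 76
= 2368.4 ms


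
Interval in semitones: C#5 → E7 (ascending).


Absolute semitone position = octave×12 + chromatic position
C#5: 5×12 + 1 = 61
E7: 7×12 + 4 = 88
Difference = 88 - 61 = 27
= 27 semitones


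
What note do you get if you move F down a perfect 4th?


Working:
perfect 4th: 4 letter names, 5 semitones
Letter: F - 3 → C
Pitch: F - 5 semitones, spelled as a C → C
= C


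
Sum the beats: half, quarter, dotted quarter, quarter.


Let's work it out.
Beat values:
  half = 2 beats
  quarter = 1 beat
  dotted quarter = 1.5 beats
  quarter = 1 beat
Sum = 2 + 1 + 1.5 + 1
= 5.5 beats


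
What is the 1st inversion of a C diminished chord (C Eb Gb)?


Solution.
Root position: C Eb Gb
1st inversion: move root up an octave
Bass note: Eb
Notes (bottom to top) = Eb Gb C


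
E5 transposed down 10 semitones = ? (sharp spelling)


Let's work it out.
E5: chromatic position 4 in octave 5 → absolute = 5×12 + 4 = 64
Transpose down 10: 64 - 10 = 54
54 = 4×12 + 6 → F# in octave 4
Result = F#4


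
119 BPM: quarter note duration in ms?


Let's work it out.
One quarter-note beat = 60000 / BPM = 60000 / 119 ms
Duration = 60000 / 119
= 504.2 ms


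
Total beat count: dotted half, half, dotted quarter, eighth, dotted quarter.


Beat values:
  dotted half = 3 beats
  half = 2 beats
  dotted quarter = 1.5 beats
  eighth = 0.5 beats
  dotted quarter = 1.5 beats
Sum = 3 + 2 + 1.5 + 0.5 + 1.5
= 8.5 beats


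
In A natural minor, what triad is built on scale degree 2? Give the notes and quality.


A natural minor scale: A B C D E F G
Diatonic triad on degree 2 stacks scale notes 2, 4, 6: B D F
B→D = 3 semitones; B→F = 6 semitones → diminished triad
= B D F (diminished)


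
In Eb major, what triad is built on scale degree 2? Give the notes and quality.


Working:
Eb major scale: Eb F G Ab Bb C D
Diatonic triad on degree 2 stacks scale notes 2, 4, 6: F Ab C
F→Ab = 3 semitones; F→C = 7 semitones → minor triad
= F Ab C (minor)


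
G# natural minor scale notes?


Let's work it out.
Natural minor scale pattern: W-H-W-W-H-W-W (2-1-2-2-1-2-2 semitones)
Starting from G#:
  G# + 2 semitones → A#
  A# + 1 semitone → B
  B + 2 semitones → C#
  C# + 2 semitones → D#
  D# + 1 semitone → E
  E + 2 semitones → F#
  F# + 2 semitones → G#
Scale = G# A# B C# D# E F#


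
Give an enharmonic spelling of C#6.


Enharmonic notes sound the same pitch but are spelled with different letter names
C# and Db name the same pitch class
= Db6


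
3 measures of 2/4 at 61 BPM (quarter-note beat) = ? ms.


Step by step:
Quarter-note beat duration = 60000 / 61 ms
Beats per measure (2/4) = 2
One measure = 2 × 60000 / 61 = 120000 / 61 ms
3 measures = 3 × 120000 / 61 = 360000 / 61
= 5901.6 ms


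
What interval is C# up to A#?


Step by step:
Letter names: C → A spans 6 letter names → a 6th
Semitones: C# → A# = 9 half-steps
A 6th of 9 semitones is a major 6th
= major 6th


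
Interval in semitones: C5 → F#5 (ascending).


Solution.
Absolute semitone position = octave×12 + chromatic position
C5: 5×12 + 0 = 60
F#5: 5×12 + 6 = 66
Difference = 66 - 60 = 6
= 6 semitones


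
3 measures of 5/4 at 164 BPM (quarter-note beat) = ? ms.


Working:
Quarter-note beat duration = 60000 / 164 ms
Beats per measure (5/4) = 5
One measure = 5 × 60000 / 164 = 300000 / 164 ms
3 measures = 3 × 300000 / 164 = 900000 / 164
= 5487.8 ms


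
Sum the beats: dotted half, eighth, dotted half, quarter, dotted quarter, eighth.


Reasoning:
Beat values:
  dotted half = 3 beats
  eighth = 0.5 beats
  dotted half = 3 beats
  quarter = 1 beat
  dotted quarter = 1.5 beats
  eighth = 0.5 beats
Sum = 3 + 0.5 + 3 + 1 + 1.5 + 0.5
= 9.5 beats


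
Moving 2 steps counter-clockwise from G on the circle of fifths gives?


Reasoning:
Each counter-clockwise step moves down a perfect 5th (= up a perfect 4th)
From G: G → C → F
= F


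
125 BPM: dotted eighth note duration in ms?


Solution.
One quarter-note beat = 60000 / BPM = 60000 / 125 ms
Dotted eighth note = 3/4 × quarter note
Duration = 3/4 × 60000 / 125 = 45000 / 125
= 360.0 ms


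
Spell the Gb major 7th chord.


Reasoning:
Major 7th chord = root + major 3rd + perfect 5th + major 7th
Seventh chords stack in thirds, so the letter names are G-B-D-F
Root: Gb
Major 3rd above Gb: Bb
Perfect 5th above Gb: Db
Major 7th above Gb: F
Chord = Gb Bb Db F


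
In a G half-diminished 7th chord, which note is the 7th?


Working:
Half-diminished 7th chord = root + minor 3rd + diminished 5th + minor 7th
Seventh chords stack in thirds, so the letter names are G-B-D-F
Root: G
Minor 3rd above G: Bb
Diminished 5th above G: Db
Minor 7th above G: F
The 7th = F


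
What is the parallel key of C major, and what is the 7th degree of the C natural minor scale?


Parallel keys share the same tonic but differ in mode
C major → parallel is C minor
C natural minor scale: C D Eb F G Ab Bb
= C minor; 7th degree = Bb


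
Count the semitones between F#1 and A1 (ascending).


Absolute semitone position = octave×12 + chromatic position
F#1: 1×12 + 6 = 18
A1: 1×12 + 9 = 21
Difference = 21 - 18 = 3
= 3 semitones


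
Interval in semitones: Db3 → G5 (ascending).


Absolute semitone position = octave×12 + chromatic position
Db3: 3×12 + 1 = 37
G5: 5×12 + 7 = 67
Difference = 67 - 37 = 30
= 30 semitones


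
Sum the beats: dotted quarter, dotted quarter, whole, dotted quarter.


Beat values:
  dotted quarter = 1.5 beats
  dotted quarter = 1.5 beats
  whole = 4 beats
  dotted quarter = 1.5 beats
Sum = 1.5 + 1.5 + 4 + 1.5
= 8.5 beats


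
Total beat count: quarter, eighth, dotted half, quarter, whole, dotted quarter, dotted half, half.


Working:
Beat values:
  quarter = 1 beat
  eighth = 0.5 beats
  dotted half = 3 beats
  quarter = 1 beat
  whole = 4 beats
  dotted quarter = 1.5 beats
  dotted half = 3 beats
  half = 2 beats
Sum = 1 + 0.5 + 3 + 1 + 4 + 1.5 + 3 + 2
= 16 beats


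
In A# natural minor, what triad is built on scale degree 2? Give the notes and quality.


Step by step:
A# natural minor scale: A# B# C# D# E# F# G#
Diatonic triad on degree 2 stacks scale notes 2, 4, 6: B# D# F#
B#→D# = 3 semitones; B#→F# = 6 semitones → diminished triad
= B# D# F# (diminished)


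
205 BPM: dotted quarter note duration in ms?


One quarter-note beat = 60000 / BPM = 60000 / 205 ms
Dotted quarter note = 3/2 × quarter note
Duration = 3/2 × 60000 / 205 = 90000 / 205
= 439.0 ms


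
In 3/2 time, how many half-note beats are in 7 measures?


Working:
Time signature 3/2: the bottom number 2 means the half note gets one count
The top number 3 means 3 half-note beats per measure
Total = 3 × 7 measures
= 21 half-note beats


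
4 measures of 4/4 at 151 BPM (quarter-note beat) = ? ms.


Working:
Quarter-note beat duration = 60000 / 151 ms
Beats per measure (4/4) = 4
One measure = 4 × 60000 / 151 = 240000 / 151 ms
4 measures = 4 × 240000 / 151 = 960000 / 151
= 6357.6 ms


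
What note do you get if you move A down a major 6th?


Step by step:
major 6th: 6 letter names, 9 semitones
Letter: A - 5 → C
Pitch: A - 9 semitones, spelled as a C → C
= C


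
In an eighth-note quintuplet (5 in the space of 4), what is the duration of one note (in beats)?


Step by step:
Quintuplet: 5 notes occupy the space of 4 eighth notes
Space = 4 × 1/2 = 2 beats
Each quintuplet note = 2 / 5 = 2/5 beats
= 2/5 beats


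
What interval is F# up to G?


Step by step:
Letter names: F → G spans 2 letter names → a 2nd
Semitones: F# → G = 1 half-step
A 2nd of 1 semitone is a minor 2nd
= minor 2nd


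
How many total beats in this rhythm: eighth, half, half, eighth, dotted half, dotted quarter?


Let's work it out.
Beat values:
  eighth = 0.5 beats
  half = 2 beats
  half = 2 beats
  eighth = 0.5 beats
  dotted half = 3 beats
  dotted quarter = 1.5 beats
Sum = 0.5 + 2 + 2 + 0.5 + 3 + 1.5
= 9.5 beats


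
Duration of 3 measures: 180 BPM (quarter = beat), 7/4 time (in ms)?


Reasoning:
Quarter-note beat duration = 60000 / 180 ms
Beats per measure (7/4) = 7
One measure = 7 × 60000 / 180 = 420000 / 180 ms
3 measures = 3 × 420000 / 180 = 1260000 / 180
= 7000.0 ms


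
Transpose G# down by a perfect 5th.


Working:
perfect 5th: 5 letter names, 7 semitones
Letter: G - 4 → C
Pitch: G# - 7 semitones, spelled as a C → C#
= C#


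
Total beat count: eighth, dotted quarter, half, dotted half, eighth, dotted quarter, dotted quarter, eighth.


Solution.
Beat values:
  eighth = 0.5 beats
  dotted quarter = 1.5 beats
  half = 2 beats
  dotted half = 3 beats
  eighth = 0.5 beats
  dotted quarter = 1.5 beats
  dotted quarter = 1.5 beats
  eighth = 0.5 beats
Sum = 0.5 + 1.5 + 2 + 3 + 0.5 + 1.5 + 1.5 + 0.5
= 11 beats


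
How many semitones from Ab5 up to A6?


Reasoning:
Absolute semitone position = octave×12 + chromatic position
Ab5: 5×12 + 8 = 68
A6: 6×12 + 9 = 81
Difference = 81 - 68 = 13
= 13 semitones


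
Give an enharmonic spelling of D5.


Working:
Enharmonic notes sound the same pitch but are spelled with different letter names
D and C## name the same pitch class
= C##5


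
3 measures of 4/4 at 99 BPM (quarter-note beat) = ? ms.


Step by step:
Quarter-note beat duration = 60000 / 99 ms
Beats per measure (4/4) = 4
One measure = 4 × 60000 / 99 = 240000 / 99 ms
3 measures = 3 × 240000 / 99 = 720000 / 99
= 7272.7 ms


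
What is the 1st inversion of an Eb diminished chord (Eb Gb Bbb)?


Working:
Root position: Eb Gb Bbb
1st inversion: move root up an octave
Bass note: Gb
Notes (bottom to top) = Gb Bbb Eb


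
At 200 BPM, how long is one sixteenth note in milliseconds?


One quarter-note beat = 60000 / BPM = 60000 / 200 ms
Sixteenth note = 1/4 × quarter note
Duration = 1/4 × 60000 / 200 = 15000 / 200
= 75.0 ms


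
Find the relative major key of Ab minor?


Working:
The relative major shares the key signature and is a minor 3rd above the minor tonic
A minor 3rd above Ab is Cb
→ relative major of Ab minor is Cb major
= Cb major


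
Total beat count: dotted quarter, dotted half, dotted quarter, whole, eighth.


Solution.
Beat values:
  dotted quarter = 1.5 beats
  dotted half = 3 beats
  dotted quarter = 1.5 beats
  whole = 4 beats
  eighth = 0.5 beats
Sum = 1.5 + 3 + 1.5 + 4 + 0.5
= 10.5 beats


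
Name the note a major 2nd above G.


Reasoning:
A 2nd spans 2 letter names, so from G we land on A
A major 2nd = 2 semitones above G
Spell A at that pitch: A
= A


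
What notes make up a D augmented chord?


Augmented triad = root + major 3rd (4 semitones) + augmented 5th (8 semitones)
A triad on D stacks thirds, so the chord tones use letter names D-F-A
Root: D
Major 3rd above D: F#
Augmented 5th above D: A#
Chord = D F# A#


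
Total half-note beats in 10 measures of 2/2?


Time signature 2/2: the bottom number 2 means the half note gets one count
The top number 2 means 2 half-note beats per measure
Total = 2 × 10 measures
= 20 half-note beats


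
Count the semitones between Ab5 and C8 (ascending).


Step by step:
Absolute semitone position = octave×12 + chromatic position
Ab5: 5×12 + 8 = 68
C8: 8×12 + 0 = 96
Difference = 96 - 68 = 28
= 28 semitones


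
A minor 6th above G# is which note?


Let's work it out.
A 6th spans 6 letter names, so from G we land on E
A minor 6th = 8 semitones above G#
Spell E at that pitch: E
= E


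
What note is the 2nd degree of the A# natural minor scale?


Step by step:
Natural minor scale pattern: W-H-W-W-H-W-W (2-1-2-2-1-2-2 semitones)
Starting from A#:
  A# + 2 semitones → B#
  B# + 1 semitone → C#
  C# + 2 semitones → D#
  D# + 2 semitones → E#
  E# + 1 semitone → F#
  F# + 2 semitones → G#
  G# + 2 semitones → A#
Scale: A# B# C# D# E# F# G#
Degree 2 = B#


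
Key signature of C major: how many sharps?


Working:
Sharp major keys follow the circle of fifths: C(0), G(1), D(2), A(3), E(4), B(5), F#(6), C#(7)
C major has 0 sharps
= 0 sharps


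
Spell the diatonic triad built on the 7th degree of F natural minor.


Working:
F natural minor scale: F G Ab Bb C Db Eb
Diatonic triad on degree 7 stacks scale notes 7, 2, 4: Eb G Bb
Eb→G = 4 semitones; Eb→Bb = 7 semitones → major triad
= Eb G Bb (major)


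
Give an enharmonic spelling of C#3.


Reasoning:
Enharmonic notes sound the same pitch but are spelled with different letter names
C# and Db name the same pitch class
= Db3


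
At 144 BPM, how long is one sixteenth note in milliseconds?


Solution.
One quarter-note beat = 60000 / BPM = 60000 / 144 ms
Sixteenth note = 1/4 × quarter note
Duration = 1/4 × 60000 / 144 = 15000 / 144
= 104.2 ms


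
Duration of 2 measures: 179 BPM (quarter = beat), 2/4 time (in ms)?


Working:
Quarter-note beat duration = 60000 / 179 ms
Beats per measure (2/4) = 2
One measure = 2 × 60000 / 179 = 120000 / 179 ms
2 measures = 2 × 120000 / 179 = 240000 / 179
= 1340.8 ms


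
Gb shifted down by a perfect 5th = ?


perfect 5th: 5 letter names, 7 semitones
Letter: G - 4 → C
Pitch: Gb - 7 semitones, spelled as a C → Cb
= Cb


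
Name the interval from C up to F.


Letter names: C → F spans 4 letter names → a 4th
Semitones: C → F = 5 half-steps
A 4th of 5 semitones is a perfect 4th
= perfect 4th


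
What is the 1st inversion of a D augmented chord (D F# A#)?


Root position: D F# A#
1st inversion: move root up an octave
Bass note: F#
Notes (bottom to top) = F# A# D


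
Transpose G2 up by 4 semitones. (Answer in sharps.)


Solution.
G2: chromatic position 7 in octave 2 → absolute = 2×12 + 7 = 31
Transpose up 4: 31 + 4 = 35
35 = 2×12 + 11 → B in octave 2
Result = B2


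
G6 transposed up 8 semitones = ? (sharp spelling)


Let's work it out.
G6: chromatic position 7 in octave 6 → absolute = 6×12 + 7 = 79
Transpose up 8: 79 + 8 = 87
87 = 7×12 + 3 → D# in octave 7
Result = D#7


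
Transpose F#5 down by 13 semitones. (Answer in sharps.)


Reasoning:
F#5: chromatic position 6 in octave 5 → absolute = 5×12 + 6 = 66
Transpose down 13: 66 - 13 = 53
53 = 4×12 + 5 → F in octave 4
Result = F4


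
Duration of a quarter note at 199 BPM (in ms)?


One quarter-note beat = 60000 / BPM = 60000 / 199 ms
Duration = 60000 / 199
= 301.5 ms


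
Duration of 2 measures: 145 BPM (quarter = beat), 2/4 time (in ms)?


Working:
Quarter-note beat duration = 60000 / 145 ms
Beats per measure (2/4) = 2
One measure = 2 × 60000 / 145 = 120000 / 145 ms
2 measures = 2 × 120000 / 145 = 240000 / 145
= 1655.2 ms


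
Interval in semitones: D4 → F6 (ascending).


Absolute semitone position = octave×12 + chromatic position
D4: 4×12 + 2 = 50
F6: 6×12 + 5 = 77
Difference = 77 - 50 = 27
= 27 semitones


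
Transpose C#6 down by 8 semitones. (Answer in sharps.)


C#6: chromatic position 1 in octave 6 → absolute = 6×12 + 1 = 73
Transpose down 8: 73 - 8 = 65
65 = 5×12 + 5 → F in octave 5
Result = F5


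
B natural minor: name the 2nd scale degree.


Working:
Natural minor scale pattern: W-H-W-W-H-W-W (2-1-2-2-1-2-2 semitones)
Starting from B:
  B + 2 semitones → C#
  C# + 1 semitone → D
  D + 2 semitones → E
  E + 2 semitones → F#
  F# + 1 semitone → G
  G + 2 semitones → A
  A + 2 semitones → B
Scale: B C# D E F# G A
Degree 2 = C#


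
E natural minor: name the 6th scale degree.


Working:
Natural minor scale pattern: W-H-W-W-H-W-W (2-1-2-2-1-2-2 semitones)
Starting from E:
  E + 2 semitones → F#
  F# + 1 semitone → G
  G + 2 semitones → A
  A + 2 semitones → B
  B + 1 semitone → C
  C + 2 semitones → D
  D + 2 semitones → E
Scale: E F# G A B C D
Degree 6 = C


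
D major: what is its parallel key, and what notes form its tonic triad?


Parallel keys share the same tonic but differ in mode
D major → parallel is D minor
Tonic triad of D minor = D F A
= D minor; triad = D F A


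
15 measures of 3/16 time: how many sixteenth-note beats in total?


Time signature 3/16: the bottom number 16 means the sixteenth note gets one count
The top number 3 means 3 sixteenth-note beats per measure
Total = 3 × 15 measures
= 45 sixteenth-note beats


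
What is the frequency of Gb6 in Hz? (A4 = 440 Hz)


Step by step:
f = 440 × 2^(n/12) where n = semitones from A4
Gb6: 21 semitones from A4
f = 440 × 2^(21/12)
f = 1479.98 Hz


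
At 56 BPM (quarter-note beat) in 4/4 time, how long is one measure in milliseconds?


Let's work it out.
Quarter-note beat duration = 60000 / 56 ms
Beats per measure (4/4) = 4
One measure = 4 × 60000 / 56 = 240000 / 56 ms
= 4285.7 ms


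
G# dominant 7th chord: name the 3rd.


Dominant 7th chord = root + major 3rd + perfect 5th + minor 7th
Seventh chords stack in thirds, so the letter names are G-B-D-F
Root: G#
Major 3rd above G#: B#
Perfect 5th above G#: D#
Minor 7th above G#: F#
The 3rd = B#


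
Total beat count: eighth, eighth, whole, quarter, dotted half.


Let's work it out.
Beat values:
  eighth = 0.5 beats
  eighth = 0.5 beats
  whole = 4 beats
  quarter = 1 beat
  dotted half = 3 beats
Sum = 0.5 + 0.5 + 4 + 1 + 3
= 9 beats


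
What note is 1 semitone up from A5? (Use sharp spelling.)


Working:
A5: chromatic position 9 in octave 5 → absolute = 5×12 + 9 = 69
Transpose up 1: 69 + 1 = 70
70 = 5×12 + 10 → A# in octave 5
Result = A#5


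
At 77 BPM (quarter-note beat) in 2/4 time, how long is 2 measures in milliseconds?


Let's work it out.
Quarter-note beat duration = 60000 / 77 ms
Beats per measure (2/4) = 2
One measure = 2 × 60000 / 77 = 120000 / 77 ms
2 measures = 2 × 120000 / 77 = 240000 / 77
= 3116.9 ms


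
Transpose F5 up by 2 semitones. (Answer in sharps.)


Working:
F5: chromatic position 5 in octave 5 → absolute = 5×12 + 5 = 65
Transpose up 2: 65 + 2 = 67
67 = 5×12 + 7 → G in octave 5
Result = G5


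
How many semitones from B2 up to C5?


Reasoning:
Absolute semitone position = octave×12 + chromatic position
B2: 2×12 + 11 = 35
C5: 5×12 + 0 = 60
Difference = 60 - 35 = 25
= 25 semitones


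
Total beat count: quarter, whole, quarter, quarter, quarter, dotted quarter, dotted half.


Let's work it out.
Beat values:
  quarter = 1 beat
  whole = 4 beats
  quarter = 1 beat
  quarter = 1 beat
  quarter = 1 beat
  dotted quarter = 1.5 beats
  dotted half = 3 beats
Sum = 1 + 4 + 1 + 1 + 1 + 1.5 + 3
= 12.5 beats


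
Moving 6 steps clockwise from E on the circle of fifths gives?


Step by step:
Each clockwise step on the circle of fifths moves up a perfect 5th
From E: E → B → F#/Gb → Db → Ab → Eb → Bb
= Bb


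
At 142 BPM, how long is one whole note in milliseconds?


Solution.
One quarter-note beat = 60000 / BPM = 60000 / 142 ms
Whole note = 4 × quarter note
Duration = 4 × 60000 / 142 = 240000 / 142
= 1690.1 ms


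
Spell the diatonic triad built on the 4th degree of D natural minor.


D natural minor scale: D E F G A Bb C
Diatonic triad on degree 4 stacks scale notes 4, 6, 1: G Bb D
G→Bb = 3 semitones; G→D = 7 semitones → minor triad
= G Bb D (minor)


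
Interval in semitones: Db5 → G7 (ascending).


Solution.
Absolute semitone position = octave×12 + chromatic position
Db5: 5×12 + 1 = 61
G7: 7×12 + 7 = 91
Difference = 91 - 61 = 30
= 30 semitones


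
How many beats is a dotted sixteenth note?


Let's work it out.
Base sixteenth note = 1/4 beats
Dot 1 adds half the previous value: +1/8
One dotted sixteenth = 1/4 + 1/8 = 3/8
= 3/8 beats


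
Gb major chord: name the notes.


Let's work it out.
Major triad = root + major 3rd (4 semitones) + perfect 5th (7 semitones)
A triad on Gb stacks thirds, so the chord tones use letter names G-B-D
Root: Gb
Major 3rd above Gb: Bb
Perfect 5th above Gb: Db
Chord = Gb Bb Db


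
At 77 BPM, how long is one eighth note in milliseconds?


Solution.
One quarter-note beat = 60000 / BPM = 60000 / 77 ms
Eighth note = 1/2 × quarter note
Duration = 1/2 × 60000 / 77 = 30000 / 77
= 389.6 ms


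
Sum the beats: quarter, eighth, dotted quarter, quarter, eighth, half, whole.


Beat values:
  quarter = 1 beat
  eighth = 0.5 beats
  dotted quarter = 1.5 beats
  quarter = 1 beat
  eighth = 0.5 beats
  half = 2 beats
  whole = 4 beats
Sum = 1 + 0.5 + 1.5 + 1 + 0.5 + 2 + 4
= 10.5 beats


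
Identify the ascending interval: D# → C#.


Step by step:
Letter names: D → C spans 7 letter names → a 7th
Semitones: D# → C# = 10 half-steps
A 7th of 10 semitones is a minor 7th
= minor 7th


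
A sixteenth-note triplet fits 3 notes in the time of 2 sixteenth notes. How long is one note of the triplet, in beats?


Step by step:
Triplet: 3 notes occupy the space of 2 sixteenth notes
Space = 2 × 1/4 = 1/2 beats
Each triplet note = 1/2 / 3 = 1/6 beats
= 1/6 beats


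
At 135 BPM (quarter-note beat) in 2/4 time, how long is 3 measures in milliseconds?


Let's work it out.
Quarter-note beat duration = 60000 / 135 ms
Beats per measure (2/4) = 2
One measure = 2 × 60000 / 135 = 120000 / 135 ms
3 measures = 3 × 120000 / 135 = 360000 / 135
= 2666.7 ms


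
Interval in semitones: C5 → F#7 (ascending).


Step by step:
Absolute semitone position = octave×12 + chromatic position
C5: 5×12 + 0 = 60
F#7: 7×12 + 6 = 90
Difference = 90 - 60 = 30
= 30 semitones


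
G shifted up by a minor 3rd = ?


minor 3rd: 3 letter names, 3 semitones
Letter: G + 2 → B
Pitch: G + 3 semitones, spelled as a B → Bb
= Bb


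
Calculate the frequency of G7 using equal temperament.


Let's work it out.
f = 440 × 2^(n/12) where n = semitones from A4
G7: 34 semitones from A4
f = 440 × 2^(34/12)
f = 3135.96 Hz


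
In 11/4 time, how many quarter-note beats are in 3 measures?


Step by step:
Time signature 11/4: the bottom number 4 means the quarter note gets one count
The top number 11 means 11 quarter-note beats per measure
Total = 11 × 3 measures
= 33 quarter-note beats


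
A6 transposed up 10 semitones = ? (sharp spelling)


Solution.
A6: chromatic position 9 in octave 6 → absolute = 6×12 + 9 = 81
Transpose up 10: 81 + 10 = 91
91 = 7×12 + 7 → G in octave 7
Result = G7


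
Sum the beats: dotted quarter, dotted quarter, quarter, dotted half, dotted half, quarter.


Working:
Beat values:
  dotted quarter = 1.5 beats
  dotted quarter = 1.5 beats
  quarter = 1 beat
  dotted half = 3 beats
  dotted half = 3 beats
  quarter = 1 beat
Sum = 1.5 + 1.5 + 1 + 3 + 3 + 1
= 11 beats


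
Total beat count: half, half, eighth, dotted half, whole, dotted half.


Let's work it out.
Beat values:
  half = 2 beats
  half = 2 beats
  eighth = 0.5 beats
  dotted half = 3 beats
  whole = 4 beats
  dotted half = 3 beats
Sum = 2 + 2 + 0.5 + 3 + 4 + 3
= 14.5 beats


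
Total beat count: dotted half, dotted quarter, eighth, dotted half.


Solution.
Beat values:
  dotted half = 3 beats
  dotted quarter = 1.5 beats
  eighth = 0.5 beats
  dotted half = 3 beats
Sum = 3 + 1.5 + 0.5 + 3
= 8 beats


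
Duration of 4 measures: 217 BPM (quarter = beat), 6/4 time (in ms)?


Solution.
Quarter-note beat duration = 60000 / 217 ms
Beats per measure (6/4) = 6
One measure = 6 × 60000 / 217 = 360000 / 217 ms
4 measures = 4 × 360000 / 217 = 1440000 / 217
= 6635.9 ms


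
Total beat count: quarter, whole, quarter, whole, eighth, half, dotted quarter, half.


Beat values:
  quarter = 1 beat
  whole = 4 beats
  quarter = 1 beat
  whole = 4 beats
  eighth = 0.5 beats
  half = 2 beats
  dotted quarter = 1.5 beats
  half = 2 beats
Sum = 1 + 4 + 1 + 4 + 0.5 + 2 + 1.5 + 2
= 16 beats


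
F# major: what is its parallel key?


Let's work it out.
Parallel keys share the same tonic but differ in mode
F# major → parallel is F# minor
= F# minor


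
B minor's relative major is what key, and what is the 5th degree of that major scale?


Working:
The relative major shares the key signature and is a minor 3rd above the minor tonic
A minor 3rd above B is D
→ relative major of B minor is D major
D major scale: D E F# G A B C#
= D major; 5th degree = A


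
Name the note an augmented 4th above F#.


Solution.
A 4th spans 4 letter names, so from F we land on B
An augmented 4th = 6 semitones above F#
Spell B at that pitch: B#
= B#


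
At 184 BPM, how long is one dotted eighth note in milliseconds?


Working:
One quarter-note beat = 60000 / BPM = 60000 / 184 ms
Dotted eighth note = 3/4 × quarter note
Duration = 3/4 × 60000 / 184 = 45000 / 184
= 244.6 ms


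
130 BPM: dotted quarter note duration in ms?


Step by step:
One quarter-note beat = 60000 / BPM = 60000 / 130 ms
Dotted quarter note = 3/2 × quarter note
Duration = 3/2 × 60000 / 130 = 90000 / 130
= 692.3 ms


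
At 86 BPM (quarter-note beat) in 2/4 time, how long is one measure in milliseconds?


Quarter-note beat duration = 60000 / 86 ms
Beats per measure (2/4) = 2
One measure = 2 × 60000 / 86 = 120000 / 86 ms
= 1395.3 ms


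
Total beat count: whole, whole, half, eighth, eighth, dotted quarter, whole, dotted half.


Working:
Beat values:
  whole = 4 beats
  whole = 4 beats
  half = 2 beats
  eighth = 0.5 beats
  eighth = 0.5 beats
  dotted quarter = 1.5 beats
  whole = 4 beats
  dotted half = 3 beats
Sum = 4 + 4 + 2 + 0.5 + 0.5 + 1.5 + 4 + 3
= 19.5 beats


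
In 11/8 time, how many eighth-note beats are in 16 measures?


Time signature 11/8: the bottom number 8 means the eighth note gets one count
The top number 11 means 11 eighth-note beats per measure
Total = 11 × 16 measures
= 176 eighth-note beats


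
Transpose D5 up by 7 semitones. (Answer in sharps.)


Solution.
D5: chromatic position 2 in octave 5 → absolute = 5×12 + 2 = 62
Transpose up 7: 62 + 7 = 69
69 = 5×12 + 9 → A in octave 5
Result = A5


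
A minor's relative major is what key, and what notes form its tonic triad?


Step by step:
The relative major shares the key signature and is a minor 3rd above the minor tonic
A minor 3rd above A is C
→ relative major of A minor is C major
Tonic triad of C major = root + major 3rd + perfect 5th = C E G
= C major; triad = C E G


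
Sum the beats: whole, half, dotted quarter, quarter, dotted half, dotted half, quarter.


Working:
Beat values:
  whole = 4 beats
  half = 2 beats
  dotted quarter = 1.5 beats
  quarter = 1 beat
  dotted half = 3 beats
  dotted half = 3 beats
  quarter = 1 beat
Sum = 4 + 2 + 1.5 + 1 + 3 + 3 + 1
= 15.5 beats


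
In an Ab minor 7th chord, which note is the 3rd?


Working:
Minor 7th chord = root + minor 3rd + perfect 5th + minor 7th
Seventh chords stack in thirds, so the letter names are A-C-E-G
Root: Ab
Minor 3rd above Ab: Cb
Perfect 5th above Ab: Eb
Minor 7th above Ab: Gb
The 3rd = Cb


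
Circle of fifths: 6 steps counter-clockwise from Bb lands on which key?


Step by step:
Each counter-clockwise step moves down a perfect 5th (= up a perfect 4th)
From Bb: Bb → Eb → Ab → Db → F#/Gb → B → E
= E


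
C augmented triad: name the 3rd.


Augmented triad = root + major 3rd (4 semitones) + augmented 5th (8 semitones)
A triad on C stacks thirds, so the chord tones use letter names C-E-G
Root: C
Major 3rd above C: E
Augmented 5th above C: G#
The 3rd = E


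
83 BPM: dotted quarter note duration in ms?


One quarter-note beat = 60000 / BPM = 60000 / 83 ms
Dotted quarter note = 3/2 × quarter note
Duration = 3/2 × 60000 / 83 = 90000 / 83
= 1084.3 ms


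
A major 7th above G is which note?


Working:
A 7th spans 7 letter names, so from G we land on F
A major 7th = 11 semitones above G
Spell F at that pitch: F#
= F#


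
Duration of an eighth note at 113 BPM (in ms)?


Solution.
One quarter-note beat = 60000 / BPM = 60000 / 113 ms
Eighth note = 1/2 × quarter note
Duration = 1/2 × 60000 / 113 = 30000 / 113
= 265.5 ms


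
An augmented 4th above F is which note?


Reasoning:
A 4th spans 4 letter names, so from F we land on B
An augmented 4th = 6 semitones above F
Spell B at that pitch: B
= B


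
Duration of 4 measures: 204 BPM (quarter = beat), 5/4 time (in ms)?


Quarter-note beat duration = 60000 / 204 ms
Beats per measure (5/4) = 5
One measure = 5 × 60000 / 204 = 300000 / 204 ms
4 measures = 4 × 300000 / 204 = 1200000 / 204
= 5882.4 ms


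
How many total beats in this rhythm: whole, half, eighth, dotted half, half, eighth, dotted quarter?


Let's work it out.
Beat values:
  whole = 4 beats
  half = 2 beats
  eighth = 0.5 beats
  dotted half = 3 beats
  half = 2 beats
  eighth = 0.5 beats
  dotted quarter = 1.5 beats
Sum = 4 + 2 + 0.5 + 3 + 2 + 0.5 + 1.5
= 13.5 beats


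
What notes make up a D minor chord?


Minor triad = root + minor 3rd (3 semitones) + perfect 5th (7 semitones)
A triad on D stacks thirds, so the chord tones use letter names D-F-A
Root: D
Minor 3rd above D: F
Perfect 5th above D: A
Chord = D F A


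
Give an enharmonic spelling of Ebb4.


Enharmonic notes sound the same pitch but are spelled with different letter names
Ebb and D name the same pitch class
= D4


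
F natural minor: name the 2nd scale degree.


Let's work it out.
Natural minor scale pattern: W-H-W-W-H-W-W (2-1-2-2-1-2-2 semitones)
Starting from F:
  F + 2 semitones → G
  G + 1 semitone → Ab
  Ab + 2 semitones → Bb
  Bb + 2 semitones → C
  C + 1 semitone → Db
  Db + 2 semitones → Eb
  Eb + 2 semitones → F
Scale: F G Ab Bb C Db Eb
Degree 2 = G


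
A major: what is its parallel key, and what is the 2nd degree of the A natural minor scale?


Working:
Parallel keys share the same tonic but differ in mode
A major → parallel is A minor
A natural minor scale: A B C D E F G
= A minor; 2nd degree = B


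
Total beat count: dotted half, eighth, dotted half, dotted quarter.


Working:
Beat values:
  dotted half = 3 beats
  eighth = 0.5 beats
  dotted half = 3 beats
  dotted quarter = 1.5 beats
Sum = 3 + 0.5 + 3 + 1.5
= 8 beats


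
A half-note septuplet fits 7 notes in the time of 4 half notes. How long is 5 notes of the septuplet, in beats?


Step by step:
Septuplet: 7 notes occupy the space of 4 half notes
Space = 4 × 2 = 8 beats
Each septuplet note = 8 / 7 = 8/7 beats
5 notes = 5 × 8/7 = 40/7
= 40/7 beats


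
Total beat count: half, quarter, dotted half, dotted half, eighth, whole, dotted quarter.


Beat values:
  half = 2 beats
  quarter = 1 beat
  dotted half = 3 beats
  dotted half = 3 beats
  eighth = 0.5 beats
  whole = 4 beats
  dotted quarter = 1.5 beats
Sum = 2 + 1 + 3 + 3 + 0.5 + 4 + 1.5
= 15 beats


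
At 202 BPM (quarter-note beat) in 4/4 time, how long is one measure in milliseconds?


Quarter-note beat duration = 60000 / 202 ms
Beats per measure (4/4) = 4
One measure = 4 × 60000 / 202 = 240000 / 202 ms
= 1188.1 ms


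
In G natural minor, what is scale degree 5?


Solution.
Natural minor scale pattern: W-H-W-W-H-W-W (2-1-2-2-1-2-2 semitones)
Starting from G:
  G + 2 semitones → A
  A + 1 semitone → Bb
  Bb + 2 semitones → C
  C + 2 semitones → D
  D + 1 semitone → Eb
  Eb + 2 semitones → F
  F + 2 semitones → G
Scale: G A Bb C D Eb F
Degree 5 = D


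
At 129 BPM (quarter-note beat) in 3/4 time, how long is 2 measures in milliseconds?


Reasoning:
Quarter-note beat duration = 60000 / 129 ms
Beats per measure (3/4) = 3
One measure = 3 × 60000 / 129 = 180000 / 129 ms
2 measures = 2 × 180000 / 129 = 360000 / 129
= 2790.7 ms


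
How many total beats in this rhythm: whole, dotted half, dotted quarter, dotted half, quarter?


Beat values:
  whole = 4 beats
  dotted half = 3 beats
  dotted quarter = 1.5 beats
  dotted half = 3 beats
  quarter = 1 beat
Sum = 4 + 3 + 1.5 + 3 + 1
= 12.5 beats


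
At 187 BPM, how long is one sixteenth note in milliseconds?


Solution.
One quarter-note beat = 60000 / BPM = 60000 / 187 ms
Sixteenth note = 1/4 × quarter note
Duration = 1/4 × 60000 / 187 = 15000 / 187
= 80.2 ms


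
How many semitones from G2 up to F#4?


Reasoning:
Absolute semitone position = octave×12 + chromatic position
G2: 2×12 + 7 = 31
F#4: 4×12 + 6 = 54
Difference = 54 - 31 = 23
= 23 semitones


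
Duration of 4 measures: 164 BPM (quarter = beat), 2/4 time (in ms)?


Quarter-note beat duration = 60000 / 164 ms
Beats per measure (2/4) = 2
One measure = 2 × 60000 / 164 = 120000 / 164 ms
4 measures = 4 × 120000 / 164 = 480000 / 164
= 2926.8 ms


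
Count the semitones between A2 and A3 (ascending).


Let's work it out.
Absolute semitone position = octave×12 + chromatic position
A2: 2×12 + 9 = 33
A3: 3×12 + 9 = 45
Difference = 45 - 33 = 12
= 12 semitones


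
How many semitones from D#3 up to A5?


Reasoning:
Absolute semitone position = octave×12 + chromatic position
D#3: 3×12 + 3 = 39
A5: 5×12 + 9 = 69
Difference = 69 - 39 = 30
= 30 semitones


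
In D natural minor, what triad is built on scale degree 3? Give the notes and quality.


Step by step:
D natural minor scale: D E F G A Bb C
Diatonic triad on degree 3 stacks scale notes 3, 5, 7: F A C
F→A = 4 semitones; F→C = 7 semitones → major triad
= F A C (major)


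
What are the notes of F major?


Working:
Major scale pattern: W-W-H-W-W-W-H (2-2-1-2-2-2-1 semitones)
Starting from F:
  F + 2 semitones → G
  G + 2 semitones → A
  A + 1 semitone → Bb
  Bb + 2 semitones → C
  C + 2 semitones → D
  D + 2 semitones → E
  E + 1 semitone → F
Scale = F G A Bb C D E


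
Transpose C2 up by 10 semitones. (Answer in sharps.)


Solution.
C2: chromatic position 0 in octave 2 → absolute = 2×12 + 0 = 24
Transpose up 10: 24 + 10 = 34
34 = 2×12 + 10 → A# in octave 2
Result = A#2


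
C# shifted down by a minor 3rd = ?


minor 3rd: 3 letter names, 3 semitones
Letter: C - 2 → A
Pitch: C# - 3 semitones, spelled as an A → A#
= A#


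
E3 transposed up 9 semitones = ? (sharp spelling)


Reasoning:
E3: chromatic position 4 in octave 3 → absolute = 3×12 + 4 = 40
Transpose up 9: 40 + 9 = 49
49 = 4×12 + 1 → C# in octave 4
Result = C#4


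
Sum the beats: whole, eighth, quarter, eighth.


Let's work it out.
Beat values:
  whole = 4 beats
  eighth = 0.5 beats
  quarter = 1 beat
  eighth = 0.5 beats
Sum = 4 + 0.5 + 1 + 0.5
= 6 beats


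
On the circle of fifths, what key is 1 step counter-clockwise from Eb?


Step by step:
Each counter-clockwise step moves down a perfect 5th (= up a perfect 4th)
From Eb: Eb → Ab
= Ab


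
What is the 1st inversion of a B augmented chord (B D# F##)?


Working:
Root position: B D# F##
1st inversion: move root up an octave
Bass note: D#
Notes (bottom to top) = D# F## B


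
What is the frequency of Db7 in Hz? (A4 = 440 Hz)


Solution.
f = 440 × 2^(n/12) where n = semitones from A4
Db7: 28 semitones from A4
f = 440 × 2^(28/12)
f = 2217.46 Hz


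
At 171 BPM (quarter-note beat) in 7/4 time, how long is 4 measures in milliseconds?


Quarter-note beat duration = 60000 / 171 ms
Beats per measure (7/4) = 7
One measure = 7 × 60000 / 171 = 420000 / 171 ms
4 measures = 4 × 420000 / 171 = 1680000 / 171
= 9824.6 ms


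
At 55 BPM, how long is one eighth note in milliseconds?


One quarter-note beat = 60000 / BPM = 60000 / 55 ms
Eighth note = 1/2 × quarter note
Duration = 1/2 × 60000 / 55 = 30000 / 55
= 545.5 ms


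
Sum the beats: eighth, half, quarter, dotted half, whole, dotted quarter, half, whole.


Beat values:
  eighth = 0.5 beats
  half = 2 beats
  quarter = 1 beat
  dotted half = 3 beats
  whole = 4 beats
  dotted quarter = 1.5 beats
  half = 2 beats
  whole = 4 beats
Sum = 0.5 + 2 + 1 + 3 + 4 + 1.5 + 2 + 4
= 18 beats


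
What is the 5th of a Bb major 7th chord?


Major 7th chord = root + major 3rd + perfect 5th + major 7th
Seventh chords stack in thirds, so the letter names are B-D-F-A
Root: Bb
Major 3rd above Bb: D
Perfect 5th above Bb: F
Major 7th above Bb: A
The 5th = F


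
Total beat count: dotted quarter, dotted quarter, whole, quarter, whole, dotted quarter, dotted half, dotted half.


Beat values:
  dotted quarter = 1.5 beats
  dotted quarter = 1.5 beats
  whole = 4 beats
  quarter = 1 beat
  whole = 4 beats
  dotted quarter = 1.5 beats
  dotted half = 3 beats
  dotted half = 3 beats
Sum = 1.5 + 1.5 + 4 + 1 + 4 + 1.5 + 3 + 3
= 19.5 beats


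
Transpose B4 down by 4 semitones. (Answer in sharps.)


Step by step:
B4: chromatic position 11 in octave 4 → absolute = 4×12 + 11 = 59
Transpose down 4: 59 - 4 = 55
55 = 4×12 + 7 → G in octave 4
Result = G4


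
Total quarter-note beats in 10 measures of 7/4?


Step by step:
Time signature 7/4: the bottom number 4 means the quarter note gets one count
The top number 7 means 7 quarter-note beats per measure
Total = 7 × 10 measures
= 70 quarter-note beats


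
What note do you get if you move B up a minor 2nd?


minor 2nd: 2 letter names, 1 semitones
Letter: B + 1 → C
Pitch: B + 1 semitones, spelled as a C → C
= C


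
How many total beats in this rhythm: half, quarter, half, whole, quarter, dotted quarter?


Reasoning:
Beat values:
  half = 2 beats
  quarter = 1 beat
  half = 2 beats
  whole = 4 beats
  quarter = 1 beat
  dotted quarter = 1.5 beats
Sum = 2 + 1 + 2 + 4 + 1 + 1.5
= 11.5 beats


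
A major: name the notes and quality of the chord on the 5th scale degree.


A major scale: A B C# D E F# G#
Diatonic triad on degree 5 stacks scale notes 5, 7, 2: E G# B
E→G# = 4 semitones; E→B = 7 semitones → major triad
= E G# B (major)


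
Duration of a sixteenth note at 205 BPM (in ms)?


Solution.
One quarter-note beat = 60000 / BPM = 60000 / 205 ms
Sixteenth note = 1/4 × quarter note
Duration = 1/4 × 60000 / 205 = 15000 / 205
= 73.2 ms
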